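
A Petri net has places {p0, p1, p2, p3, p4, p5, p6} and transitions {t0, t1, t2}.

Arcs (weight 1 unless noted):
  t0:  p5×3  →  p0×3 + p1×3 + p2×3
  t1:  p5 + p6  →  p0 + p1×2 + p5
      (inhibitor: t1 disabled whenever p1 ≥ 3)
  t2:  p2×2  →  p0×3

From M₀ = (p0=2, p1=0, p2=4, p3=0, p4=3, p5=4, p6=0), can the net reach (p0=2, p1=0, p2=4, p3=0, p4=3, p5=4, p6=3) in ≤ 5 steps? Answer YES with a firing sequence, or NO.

depth 0: 1 marking
depth 1: 3 markings reached so far
depth 2: 5 markings reached so far
depth 3: 6 markings reached so far
depth 4: 7 markings reached so far
depth 5: 7 markings reached so far
(frontier empty at depth 5; search complete)
target is not among the 7 markings reachable within 5 steps

NO — not reachable within 5 firings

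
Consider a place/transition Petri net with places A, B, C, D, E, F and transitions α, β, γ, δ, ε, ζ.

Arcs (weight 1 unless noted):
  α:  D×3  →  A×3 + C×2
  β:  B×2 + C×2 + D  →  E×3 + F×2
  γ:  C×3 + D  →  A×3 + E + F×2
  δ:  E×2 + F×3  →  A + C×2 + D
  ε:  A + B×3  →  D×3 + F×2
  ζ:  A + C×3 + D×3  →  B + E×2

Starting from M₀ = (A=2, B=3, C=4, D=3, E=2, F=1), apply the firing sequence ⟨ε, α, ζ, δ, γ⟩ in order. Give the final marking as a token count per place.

(A=7, B=1, C=2, D=0, E=3, F=2)

step 1: fire ε:  (A=2, B=3, C=4, D=3, E=2, F=1) → (A=1, B=0, C=4, D=6, E=2, F=3)
step 2: fire α:  (A=1, B=0, C=4, D=6, E=2, F=3) → (A=4, B=0, C=6, D=3, E=2, F=3)
step 3: fire ζ:  (A=4, B=0, C=6, D=3, E=2, F=3) → (A=3, B=1, C=3, D=0, E=4, F=3)
step 4: fire δ:  (A=3, B=1, C=3, D=0, E=4, F=3) → (A=4, B=1, C=5, D=1, E=2, F=0)
step 5: fire γ:  (A=4, B=1, C=5, D=1, E=2, F=0) → (A=7, B=1, C=2, D=0, E=3, F=2)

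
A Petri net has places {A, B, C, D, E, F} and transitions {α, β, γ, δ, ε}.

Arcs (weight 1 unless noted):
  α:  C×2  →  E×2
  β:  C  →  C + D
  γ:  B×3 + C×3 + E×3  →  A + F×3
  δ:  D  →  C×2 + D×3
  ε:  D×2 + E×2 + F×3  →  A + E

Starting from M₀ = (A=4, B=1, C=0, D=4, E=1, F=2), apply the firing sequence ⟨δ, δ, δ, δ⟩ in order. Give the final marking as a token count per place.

(A=4, B=1, C=8, D=12, E=1, F=2)

step 1: fire δ:  (A=4, B=1, C=0, D=4, E=1, F=2) → (A=4, B=1, C=2, D=6, E=1, F=2)
step 2: fire δ:  (A=4, B=1, C=2, D=6, E=1, F=2) → (A=4, B=1, C=4, D=8, E=1, F=2)
step 3: fire δ:  (A=4, B=1, C=4, D=8, E=1, F=2) → (A=4, B=1, C=6, D=10, E=1, F=2)
step 4: fire δ:  (A=4, B=1, C=6, D=10, E=1, F=2) → (A=4, B=1, C=8, D=12, E=1, F=2)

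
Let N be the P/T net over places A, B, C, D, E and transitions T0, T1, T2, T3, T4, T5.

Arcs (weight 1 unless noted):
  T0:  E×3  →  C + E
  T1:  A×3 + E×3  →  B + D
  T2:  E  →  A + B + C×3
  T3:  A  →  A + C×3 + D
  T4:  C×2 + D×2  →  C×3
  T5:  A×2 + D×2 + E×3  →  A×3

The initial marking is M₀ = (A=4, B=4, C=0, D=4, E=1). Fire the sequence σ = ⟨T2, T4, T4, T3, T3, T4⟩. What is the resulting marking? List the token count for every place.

step 1: fire T2:  (A=4, B=4, C=0, D=4, E=1) → (A=5, B=5, C=3, D=4, E=0)
step 2: fire T4:  (A=5, B=5, C=3, D=4, E=0) → (A=5, B=5, C=4, D=2, E=0)
step 3: fire T4:  (A=5, B=5, C=4, D=2, E=0) → (A=5, B=5, C=5, D=0, E=0)
step 4: fire T3:  (A=5, B=5, C=5, D=0, E=0) → (A=5, B=5, C=8, D=1, E=0)
step 5: fire T3:  (A=5, B=5, C=8, D=1, E=0) → (A=5, B=5, C=11, D=2, E=0)
step 6: fire T4:  (A=5, B=5, C=11, D=2, E=0) → (A=5, B=5, C=12, D=0, E=0)

(A=5, B=5, C=12, D=0, E=0)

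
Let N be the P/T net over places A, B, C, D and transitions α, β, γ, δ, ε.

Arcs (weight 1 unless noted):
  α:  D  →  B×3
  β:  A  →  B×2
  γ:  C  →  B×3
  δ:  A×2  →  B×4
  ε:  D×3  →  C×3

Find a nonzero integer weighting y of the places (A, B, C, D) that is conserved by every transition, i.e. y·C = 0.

y = (A:2, B:1, C:3, D:3)

Incidence matrix C (rows=places, cols=transitions):
        α    β    γ    δ    ε
    A   0   -1    0   -2    0
    B   3    2    3    4    0
    C   0    0   -1    0    3
    D  -1    0    0    0   -3

Candidate y = [2, 1, 3, 3]; check y·C column-wise:
  col α: 2·0 + 1·3 + 3·0 + 3·-1 = 0
  col β: 2·-1 + 1·2 + 3·0 + 3·0 = 0
  col γ: 2·0 + 1·3 + 3·-1 + 3·0 = 0
  col δ: 2·-2 + 1·4 + 3·0 + 3·0 = 0
  col ε: 2·0 + 1·0 + 3·3 + 3·-3 = 0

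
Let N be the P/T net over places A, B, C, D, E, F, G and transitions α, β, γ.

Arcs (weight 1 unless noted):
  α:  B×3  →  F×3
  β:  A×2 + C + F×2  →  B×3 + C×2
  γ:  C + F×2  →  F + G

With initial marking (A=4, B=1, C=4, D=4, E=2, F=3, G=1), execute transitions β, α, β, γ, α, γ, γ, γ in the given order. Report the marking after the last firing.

step 1: fire β:  (A=4, B=1, C=4, D=4, E=2, F=3, G=1) → (A=2, B=4, C=5, D=4, E=2, F=1, G=1)
step 2: fire α:  (A=2, B=4, C=5, D=4, E=2, F=1, G=1) → (A=2, B=1, C=5, D=4, E=2, F=4, G=1)
step 3: fire β:  (A=2, B=1, C=5, D=4, E=2, F=4, G=1) → (A=0, B=4, C=6, D=4, E=2, F=2, G=1)
step 4: fire γ:  (A=0, B=4, C=6, D=4, E=2, F=2, G=1) → (A=0, B=4, C=5, D=4, E=2, F=1, G=2)
step 5: fire α:  (A=0, B=4, C=5, D=4, E=2, F=1, G=2) → (A=0, B=1, C=5, D=4, E=2, F=4, G=2)
step 6: fire γ:  (A=0, B=1, C=5, D=4, E=2, F=4, G=2) → (A=0, B=1, C=4, D=4, E=2, F=3, G=3)
step 7: fire γ:  (A=0, B=1, C=4, D=4, E=2, F=3, G=3) → (A=0, B=1, C=3, D=4, E=2, F=2, G=4)
step 8: fire γ:  (A=0, B=1, C=3, D=4, E=2, F=2, G=4) → (A=0, B=1, C=2, D=4, E=2, F=1, G=5)

(A=0, B=1, C=2, D=4, E=2, F=1, G=5)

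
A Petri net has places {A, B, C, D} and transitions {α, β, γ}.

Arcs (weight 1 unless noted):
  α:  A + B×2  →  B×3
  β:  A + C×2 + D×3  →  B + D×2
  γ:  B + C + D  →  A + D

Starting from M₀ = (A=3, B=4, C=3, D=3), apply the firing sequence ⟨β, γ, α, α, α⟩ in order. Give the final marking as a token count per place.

(A=0, B=7, C=0, D=2)

step 1: fire β:  (A=3, B=4, C=3, D=3) → (A=2, B=5, C=1, D=2)
step 2: fire γ:  (A=2, B=5, C=1, D=2) → (A=3, B=4, C=0, D=2)
step 3: fire α:  (A=3, B=4, C=0, D=2) → (A=2, B=5, C=0, D=2)
step 4: fire α:  (A=2, B=5, C=0, D=2) → (A=1, B=6, C=0, D=2)
step 5: fire α:  (A=1, B=6, C=0, D=2) → (A=0, B=7, C=0, D=2)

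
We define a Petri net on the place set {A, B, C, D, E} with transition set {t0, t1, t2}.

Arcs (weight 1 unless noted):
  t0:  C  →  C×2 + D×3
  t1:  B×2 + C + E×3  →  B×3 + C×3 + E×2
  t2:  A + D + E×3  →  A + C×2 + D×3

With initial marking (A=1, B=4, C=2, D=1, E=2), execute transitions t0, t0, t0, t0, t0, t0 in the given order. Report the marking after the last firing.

(A=1, B=4, C=8, D=19, E=2)

step 1: fire t0:  (A=1, B=4, C=2, D=1, E=2) → (A=1, B=4, C=3, D=4, E=2)
step 2: fire t0:  (A=1, B=4, C=3, D=4, E=2) → (A=1, B=4, C=4, D=7, E=2)
step 3: fire t0:  (A=1, B=4, C=4, D=7, E=2) → (A=1, B=4, C=5, D=10, E=2)
step 4: fire t0:  (A=1, B=4, C=5, D=10, E=2) → (A=1, B=4, C=6, D=13, E=2)
step 5: fire t0:  (A=1, B=4, C=6, D=13, E=2) → (A=1, B=4, C=7, D=16, E=2)
step 6: fire t0:  (A=1, B=4, C=7, D=16, E=2) → (A=1, B=4, C=8, D=19, E=2)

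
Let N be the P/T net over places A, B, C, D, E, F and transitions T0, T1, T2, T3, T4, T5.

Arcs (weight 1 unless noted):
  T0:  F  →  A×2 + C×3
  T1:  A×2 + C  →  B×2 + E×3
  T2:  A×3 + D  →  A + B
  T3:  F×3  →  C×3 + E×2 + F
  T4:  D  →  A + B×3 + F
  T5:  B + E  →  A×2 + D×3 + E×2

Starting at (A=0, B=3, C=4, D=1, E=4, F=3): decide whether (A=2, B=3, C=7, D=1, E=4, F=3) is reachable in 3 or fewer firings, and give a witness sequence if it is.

depth 0: 1 marking
depth 1: 5 markings reached so far
depth 2: 15 markings reached so far
depth 3: 38 markings reached so far
target is not among the 38 markings reachable within 3 steps

NO — not reachable within 3 firings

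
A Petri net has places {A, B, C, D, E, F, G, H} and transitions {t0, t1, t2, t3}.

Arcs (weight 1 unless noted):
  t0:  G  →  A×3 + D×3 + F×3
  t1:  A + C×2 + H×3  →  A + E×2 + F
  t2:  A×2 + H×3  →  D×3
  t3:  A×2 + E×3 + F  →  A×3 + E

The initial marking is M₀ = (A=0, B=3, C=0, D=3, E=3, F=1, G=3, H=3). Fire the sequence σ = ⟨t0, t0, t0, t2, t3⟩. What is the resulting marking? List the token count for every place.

step 1: fire t0:  (A=0, B=3, C=0, D=3, E=3, F=1, G=3, H=3) → (A=3, B=3, C=0, D=6, E=3, F=4, G=2, H=3)
step 2: fire t0:  (A=3, B=3, C=0, D=6, E=3, F=4, G=2, H=3) → (A=6, B=3, C=0, D=9, E=3, F=7, G=1, H=3)
step 3: fire t0:  (A=6, B=3, C=0, D=9, E=3, F=7, G=1, H=3) → (A=9, B=3, C=0, D=12, E=3, F=10, G=0, H=3)
step 4: fire t2:  (A=9, B=3, C=0, D=12, E=3, F=10, G=0, H=3) → (A=7, B=3, C=0, D=15, E=3, F=10, G=0, H=0)
step 5: fire t3:  (A=7, B=3, C=0, D=15, E=3, F=10, G=0, H=0) → (A=8, B=3, C=0, D=15, E=1, F=9, G=0, H=0)

(A=8, B=3, C=0, D=15, E=1, F=9, G=0, H=0)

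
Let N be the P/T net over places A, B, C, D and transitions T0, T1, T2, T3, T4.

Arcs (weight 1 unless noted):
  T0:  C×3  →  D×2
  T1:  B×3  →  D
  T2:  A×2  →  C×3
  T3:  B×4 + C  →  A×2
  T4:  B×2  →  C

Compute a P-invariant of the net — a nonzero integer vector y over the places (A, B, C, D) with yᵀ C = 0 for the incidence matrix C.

y = (A:3, B:1, C:2, D:3)

Incidence matrix C (rows=places, cols=transitions):
       T0   T1   T2   T3   T4
    A   0    0   -2    2    0
    B   0   -3    0   -4   -2
    C  -3    0    3   -1    1
    D   2    1    0    0    0

Candidate y = [3, 1, 2, 3]; check y·C column-wise:
  col T0: 3·0 + 1·0 + 2·-3 + 3·2 = 0
  col T1: 3·0 + 1·-3 + 2·0 + 3·1 = 0
  col T2: 3·-2 + 1·0 + 2·3 + 3·0 = 0
  col T3: 3·2 + 1·-4 + 2·-1 + 3·0 = 0
  col T4: 3·0 + 1·-2 + 2·1 + 3·0 = 0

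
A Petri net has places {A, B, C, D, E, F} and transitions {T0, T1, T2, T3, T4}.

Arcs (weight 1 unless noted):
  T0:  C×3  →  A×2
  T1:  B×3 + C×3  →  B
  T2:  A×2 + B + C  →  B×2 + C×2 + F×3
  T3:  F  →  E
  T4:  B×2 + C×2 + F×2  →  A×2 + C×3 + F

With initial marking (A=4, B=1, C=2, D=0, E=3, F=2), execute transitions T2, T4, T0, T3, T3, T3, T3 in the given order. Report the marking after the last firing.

(A=6, B=0, C=1, D=0, E=7, F=0)

step 1: fire T2:  (A=4, B=1, C=2, D=0, E=3, F=2) → (A=2, B=2, C=3, D=0, E=3, F=5)
step 2: fire T4:  (A=2, B=2, C=3, D=0, E=3, F=5) → (A=4, B=0, C=4, D=0, E=3, F=4)
step 3: fire T0:  (A=4, B=0, C=4, D=0, E=3, F=4) → (A=6, B=0, C=1, D=0, E=3, F=4)
step 4: fire T3:  (A=6, B=0, C=1, D=0, E=3, F=4) → (A=6, B=0, C=1, D=0, E=4, F=3)
step 5: fire T3:  (A=6, B=0, C=1, D=0, E=4, F=3) → (A=6, B=0, C=1, D=0, E=5, F=2)
step 6: fire T3:  (A=6, B=0, C=1, D=0, E=5, F=2) → (A=6, B=0, C=1, D=0, E=6, F=1)
step 7: fire T3:  (A=6, B=0, C=1, D=0, E=6, F=1) → (A=6, B=0, C=1, D=0, E=7, F=0)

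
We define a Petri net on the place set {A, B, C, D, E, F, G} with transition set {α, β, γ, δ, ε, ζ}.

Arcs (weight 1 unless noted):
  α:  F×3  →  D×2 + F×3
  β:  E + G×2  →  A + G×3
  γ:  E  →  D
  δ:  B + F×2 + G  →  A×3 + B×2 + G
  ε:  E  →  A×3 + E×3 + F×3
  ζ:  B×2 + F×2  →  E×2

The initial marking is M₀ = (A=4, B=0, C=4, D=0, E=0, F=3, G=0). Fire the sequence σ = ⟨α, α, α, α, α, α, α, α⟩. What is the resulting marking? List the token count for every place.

(A=4, B=0, C=4, D=16, E=0, F=3, G=0)

step 1: fire α:  (A=4, B=0, C=4, D=0, E=0, F=3, G=0) → (A=4, B=0, C=4, D=2, E=0, F=3, G=0)
step 2: fire α:  (A=4, B=0, C=4, D=2, E=0, F=3, G=0) → (A=4, B=0, C=4, D=4, E=0, F=3, G=0)
step 3: fire α:  (A=4, B=0, C=4, D=4, E=0, F=3, G=0) → (A=4, B=0, C=4, D=6, E=0, F=3, G=0)
step 4: fire α:  (A=4, B=0, C=4, D=6, E=0, F=3, G=0) → (A=4, B=0, C=4, D=8, E=0, F=3, G=0)
step 5: fire α:  (A=4, B=0, C=4, D=8, E=0, F=3, G=0) → (A=4, B=0, C=4, D=10, E=0, F=3, G=0)
step 6: fire α:  (A=4, B=0, C=4, D=10, E=0, F=3, G=0) → (A=4, B=0, C=4, D=12, E=0, F=3, G=0)
step 7: fire α:  (A=4, B=0, C=4, D=12, E=0, F=3, G=0) → (A=4, B=0, C=4, D=14, E=0, F=3, G=0)
step 8: fire α:  (A=4, B=0, C=4, D=14, E=0, F=3, G=0) → (A=4, B=0, C=4, D=16, E=0, F=3, G=0)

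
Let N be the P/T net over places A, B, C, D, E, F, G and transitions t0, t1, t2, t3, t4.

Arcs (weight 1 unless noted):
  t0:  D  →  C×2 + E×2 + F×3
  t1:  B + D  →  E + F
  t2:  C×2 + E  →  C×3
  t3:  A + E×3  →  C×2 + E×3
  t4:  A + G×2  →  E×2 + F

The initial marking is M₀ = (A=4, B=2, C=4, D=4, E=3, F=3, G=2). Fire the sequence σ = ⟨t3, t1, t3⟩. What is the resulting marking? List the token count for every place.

step 1: fire t3:  (A=4, B=2, C=4, D=4, E=3, F=3, G=2) → (A=3, B=2, C=6, D=4, E=3, F=3, G=2)
step 2: fire t1:  (A=3, B=2, C=6, D=4, E=3, F=3, G=2) → (A=3, B=1, C=6, D=3, E=4, F=4, G=2)
step 3: fire t3:  (A=3, B=1, C=6, D=3, E=4, F=4, G=2) → (A=2, B=1, C=8, D=3, E=4, F=4, G=2)

(A=2, B=1, C=8, D=3, E=4, F=4, G=2)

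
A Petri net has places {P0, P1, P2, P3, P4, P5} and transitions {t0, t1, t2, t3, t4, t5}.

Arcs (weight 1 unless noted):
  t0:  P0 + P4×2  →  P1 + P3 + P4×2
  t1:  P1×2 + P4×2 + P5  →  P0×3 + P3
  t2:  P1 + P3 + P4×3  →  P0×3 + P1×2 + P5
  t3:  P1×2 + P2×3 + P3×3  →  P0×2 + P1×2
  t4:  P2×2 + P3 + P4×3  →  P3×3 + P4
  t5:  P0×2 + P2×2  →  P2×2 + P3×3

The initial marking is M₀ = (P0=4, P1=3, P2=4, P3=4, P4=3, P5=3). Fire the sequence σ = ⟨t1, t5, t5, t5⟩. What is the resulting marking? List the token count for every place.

(P0=1, P1=1, P2=4, P3=14, P4=1, P5=2)

step 1: fire t1:  (P0=4, P1=3, P2=4, P3=4, P4=3, P5=3) → (P0=7, P1=1, P2=4, P3=5, P4=1, P5=2)
step 2: fire t5:  (P0=7, P1=1, P2=4, P3=5, P4=1, P5=2) → (P0=5, P1=1, P2=4, P3=8, P4=1, P5=2)
step 3: fire t5:  (P0=5, P1=1, P2=4, P3=8, P4=1, P5=2) → (P0=3, P1=1, P2=4, P3=11, P4=1, P5=2)
step 4: fire t5:  (P0=3, P1=1, P2=4, P3=11, P4=1, P5=2) → (P0=1, P1=1, P2=4, P3=14, P4=1, P5=2)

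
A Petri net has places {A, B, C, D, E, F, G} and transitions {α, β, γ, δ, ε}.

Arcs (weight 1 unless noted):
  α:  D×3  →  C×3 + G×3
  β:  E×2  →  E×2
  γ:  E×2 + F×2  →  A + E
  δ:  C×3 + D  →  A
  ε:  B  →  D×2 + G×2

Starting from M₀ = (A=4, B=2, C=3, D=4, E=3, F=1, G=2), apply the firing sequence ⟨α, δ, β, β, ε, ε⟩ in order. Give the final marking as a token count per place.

step 1: fire α:  (A=4, B=2, C=3, D=4, E=3, F=1, G=2) → (A=4, B=2, C=6, D=1, E=3, F=1, G=5)
step 2: fire δ:  (A=4, B=2, C=6, D=1, E=3, F=1, G=5) → (A=5, B=2, C=3, D=0, E=3, F=1, G=5)
step 3: fire β:  (A=5, B=2, C=3, D=0, E=3, F=1, G=5) → (A=5, B=2, C=3, D=0, E=3, F=1, G=5)
step 4: fire β:  (A=5, B=2, C=3, D=0, E=3, F=1, G=5) → (A=5, B=2, C=3, D=0, E=3, F=1, G=5)
step 5: fire ε:  (A=5, B=2, C=3, D=0, E=3, F=1, G=5) → (A=5, B=1, C=3, D=2, E=3, F=1, G=7)
step 6: fire ε:  (A=5, B=1, C=3, D=2, E=3, F=1, G=7) → (A=5, B=0, C=3, D=4, E=3, F=1, G=9)

(A=5, B=0, C=3, D=4, E=3, F=1, G=9)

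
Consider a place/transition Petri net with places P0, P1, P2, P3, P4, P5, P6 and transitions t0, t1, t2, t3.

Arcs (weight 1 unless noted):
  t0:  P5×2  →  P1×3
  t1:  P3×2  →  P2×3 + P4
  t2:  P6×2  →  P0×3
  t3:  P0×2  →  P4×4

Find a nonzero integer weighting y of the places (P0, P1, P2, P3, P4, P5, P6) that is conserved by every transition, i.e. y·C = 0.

y = (P0:0, P1:0, P2:2, P3:3, P4:0, P5:0, P6:0)

Incidence matrix C (rows=places, cols=transitions):
       t0   t1   t2   t3
   P0   0    0    3   -2
   P1   3    0    0    0
   P2   0    3    0    0
   P3   0   -2    0    0
   P4   0    1    0    4
   P5  -2    0    0    0
   P6   0    0   -2    0

Candidate y = [0, 0, 2, 3, 0, 0, 0]; check y·C column-wise:
  col t0: 0·3 + 2·0 + 3·0 + 0·-2 = 0
  col t1: 2·3 + 3·-2 + 0·1 = 0
  col t2: 0·3 + 2·0 + 3·0 + 0·-2 = 0
  col t3: 0·-2 + 2·0 + 3·0 + 0·4 = 0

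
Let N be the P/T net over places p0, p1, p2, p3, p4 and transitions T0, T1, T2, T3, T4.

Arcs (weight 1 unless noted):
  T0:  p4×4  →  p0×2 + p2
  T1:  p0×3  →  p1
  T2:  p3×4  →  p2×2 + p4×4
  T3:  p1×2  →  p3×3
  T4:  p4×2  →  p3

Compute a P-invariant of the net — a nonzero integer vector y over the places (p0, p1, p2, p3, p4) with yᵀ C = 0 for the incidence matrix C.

Incidence matrix C (rows=places, cols=transitions):
       T0   T1   T2   T3   T4
   p0   2   -3    0    0    0
   p1   0    1    0   -2    0
   p2   1    0    2    0    0
   p3   0    0   -4    3    1
   p4  -4    0    4    0   -2

Candidate y = [1, 3, 2, 2, 1]; check y·C column-wise:
  col T0: 1·2 + 3·0 + 2·1 + 2·0 + 1·-4 = 0
  col T1: 1·-3 + 3·1 + 2·0 + 2·0 + 1·0 = 0
  col T2: 1·0 + 3·0 + 2·2 + 2·-4 + 1·4 = 0
  col T3: 1·0 + 3·-2 + 2·0 + 2·3 + 1·0 = 0
  col T4: 1·0 + 3·0 + 2·0 + 2·1 + 1·-2 = 0

y = (p0:1, p1:3, p2:2, p3:2, p4:1)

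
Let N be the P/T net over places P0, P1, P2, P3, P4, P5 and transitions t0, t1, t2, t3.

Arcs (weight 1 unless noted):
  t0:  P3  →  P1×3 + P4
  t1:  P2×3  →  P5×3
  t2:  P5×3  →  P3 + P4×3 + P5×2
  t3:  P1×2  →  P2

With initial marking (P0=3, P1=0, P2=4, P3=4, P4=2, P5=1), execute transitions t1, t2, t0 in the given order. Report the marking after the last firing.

(P0=3, P1=3, P2=1, P3=4, P4=6, P5=3)

step 1: fire t1:  (P0=3, P1=0, P2=4, P3=4, P4=2, P5=1) → (P0=3, P1=0, P2=1, P3=4, P4=2, P5=4)
step 2: fire t2:  (P0=3, P1=0, P2=1, P3=4, P4=2, P5=4) → (P0=3, P1=0, P2=1, P3=5, P4=5, P5=3)
step 3: fire t0:  (P0=3, P1=0, P2=1, P3=5, P4=5, P5=3) → (P0=3, P1=3, P2=1, P3=4, P4=6, P5=3)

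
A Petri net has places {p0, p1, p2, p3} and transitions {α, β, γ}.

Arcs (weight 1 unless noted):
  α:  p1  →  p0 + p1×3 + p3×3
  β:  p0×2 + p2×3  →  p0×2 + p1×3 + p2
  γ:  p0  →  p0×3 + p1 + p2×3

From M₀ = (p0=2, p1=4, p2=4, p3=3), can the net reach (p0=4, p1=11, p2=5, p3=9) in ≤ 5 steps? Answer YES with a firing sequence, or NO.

NO — not reachable within 5 firings

depth 0: 1 marking
depth 1: 4 markings reached so far
depth 2: 9 markings reached so far
depth 3: 17 markings reached so far
depth 4: 29 markings reached so far
depth 5: 45 markings reached so far
target is not among the 45 markings reachable within 5 steps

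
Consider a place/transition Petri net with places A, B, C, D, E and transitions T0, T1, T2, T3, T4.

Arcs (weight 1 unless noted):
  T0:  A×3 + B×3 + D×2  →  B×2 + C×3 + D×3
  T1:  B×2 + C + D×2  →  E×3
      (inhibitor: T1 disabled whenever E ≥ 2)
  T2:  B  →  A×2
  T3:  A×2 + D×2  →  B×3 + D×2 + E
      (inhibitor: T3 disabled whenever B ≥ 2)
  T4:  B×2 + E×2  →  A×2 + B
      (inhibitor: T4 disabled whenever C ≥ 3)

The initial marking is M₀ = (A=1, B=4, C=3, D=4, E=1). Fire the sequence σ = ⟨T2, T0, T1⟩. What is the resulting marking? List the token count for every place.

step 1: fire T2:  (A=1, B=4, C=3, D=4, E=1) → (A=3, B=3, C=3, D=4, E=1)
step 2: fire T0:  (A=3, B=3, C=3, D=4, E=1) → (A=0, B=2, C=6, D=5, E=1)
step 3: fire T1:  (A=0, B=2, C=6, D=5, E=1) → (A=0, B=0, C=5, D=3, E=4)

(A=0, B=0, C=5, D=3, E=4)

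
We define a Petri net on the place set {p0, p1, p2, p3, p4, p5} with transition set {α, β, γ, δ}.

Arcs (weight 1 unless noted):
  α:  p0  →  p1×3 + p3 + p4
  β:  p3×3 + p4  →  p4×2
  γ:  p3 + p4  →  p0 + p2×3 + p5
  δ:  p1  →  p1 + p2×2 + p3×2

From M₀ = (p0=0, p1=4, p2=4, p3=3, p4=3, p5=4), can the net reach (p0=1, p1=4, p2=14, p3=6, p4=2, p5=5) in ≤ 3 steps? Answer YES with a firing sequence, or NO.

depth 0: 1 marking
depth 1: 4 markings reached so far
depth 2: 9 markings reached so far
depth 3: 18 markings reached so far
target is not among the 18 markings reachable within 3 steps

NO — not reachable within 3 firings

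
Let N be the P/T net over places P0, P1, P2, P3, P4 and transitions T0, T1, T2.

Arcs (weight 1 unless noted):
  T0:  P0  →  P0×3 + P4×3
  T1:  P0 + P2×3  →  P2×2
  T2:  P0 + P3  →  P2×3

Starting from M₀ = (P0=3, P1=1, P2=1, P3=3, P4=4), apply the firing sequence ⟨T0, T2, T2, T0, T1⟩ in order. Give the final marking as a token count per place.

step 1: fire T0:  (P0=3, P1=1, P2=1, P3=3, P4=4) → (P0=5, P1=1, P2=1, P3=3, P4=7)
step 2: fire T2:  (P0=5, P1=1, P2=1, P3=3, P4=7) → (P0=4, P1=1, P2=4, P3=2, P4=7)
step 3: fire T2:  (P0=4, P1=1, P2=4, P3=2, P4=7) → (P0=3, P1=1, P2=7, P3=1, P4=7)
step 4: fire T0:  (P0=3, P1=1, P2=7, P3=1, P4=7) → (P0=5, P1=1, P2=7, P3=1, P4=10)
step 5: fire T1:  (P0=5, P1=1, P2=7, P3=1, P4=10) → (P0=4, P1=1, P2=6, P3=1, P4=10)

(P0=4, P1=1, P2=6, P3=1, P4=10)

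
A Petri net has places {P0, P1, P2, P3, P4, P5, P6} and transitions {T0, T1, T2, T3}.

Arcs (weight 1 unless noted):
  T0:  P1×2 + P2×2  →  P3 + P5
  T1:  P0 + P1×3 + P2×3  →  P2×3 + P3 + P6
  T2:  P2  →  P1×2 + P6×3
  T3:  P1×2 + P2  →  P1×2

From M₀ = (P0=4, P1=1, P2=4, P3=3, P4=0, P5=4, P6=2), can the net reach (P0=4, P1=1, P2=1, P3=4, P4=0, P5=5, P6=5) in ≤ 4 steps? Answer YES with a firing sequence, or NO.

YES — reachable via ⟨T2, T0⟩ (2 firings)

step 1: fire T2:  (P0=4, P1=1, P2=4, P3=3, P4=0, P5=4, P6=2) → (P0=4, P1=3, P2=3, P3=3, P4=0, P5=4, P6=5)
step 2: fire T0:  (P0=4, P1=3, P2=3, P3=3, P4=0, P5=4, P6=5) → (P0=4, P1=1, P2=1, P3=4, P4=0, P5=5, P6=5)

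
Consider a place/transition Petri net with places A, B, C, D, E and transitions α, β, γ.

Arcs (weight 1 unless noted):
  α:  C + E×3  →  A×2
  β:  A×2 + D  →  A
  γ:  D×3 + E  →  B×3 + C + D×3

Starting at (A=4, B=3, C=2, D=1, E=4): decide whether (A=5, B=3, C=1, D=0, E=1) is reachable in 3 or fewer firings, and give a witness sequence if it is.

YES — reachable via ⟨α, β⟩ (2 firings)

step 1: fire α:  (A=4, B=3, C=2, D=1, E=4) → (A=6, B=3, C=1, D=1, E=1)
step 2: fire β:  (A=6, B=3, C=1, D=1, E=1) → (A=5, B=3, C=1, D=0, E=1)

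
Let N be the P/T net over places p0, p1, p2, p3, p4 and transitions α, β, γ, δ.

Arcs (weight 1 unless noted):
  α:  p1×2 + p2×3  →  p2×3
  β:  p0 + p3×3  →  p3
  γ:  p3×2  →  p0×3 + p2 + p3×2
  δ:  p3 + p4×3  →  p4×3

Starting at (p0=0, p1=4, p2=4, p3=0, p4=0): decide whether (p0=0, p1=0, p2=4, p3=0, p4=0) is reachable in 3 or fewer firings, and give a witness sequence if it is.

step 1: fire α:  (p0=0, p1=4, p2=4, p3=0, p4=0) → (p0=0, p1=2, p2=4, p3=0, p4=0)
step 2: fire α:  (p0=0, p1=2, p2=4, p3=0, p4=0) → (p0=0, p1=0, p2=4, p3=0, p4=0)

YES — reachable via ⟨α, α⟩ (2 firings)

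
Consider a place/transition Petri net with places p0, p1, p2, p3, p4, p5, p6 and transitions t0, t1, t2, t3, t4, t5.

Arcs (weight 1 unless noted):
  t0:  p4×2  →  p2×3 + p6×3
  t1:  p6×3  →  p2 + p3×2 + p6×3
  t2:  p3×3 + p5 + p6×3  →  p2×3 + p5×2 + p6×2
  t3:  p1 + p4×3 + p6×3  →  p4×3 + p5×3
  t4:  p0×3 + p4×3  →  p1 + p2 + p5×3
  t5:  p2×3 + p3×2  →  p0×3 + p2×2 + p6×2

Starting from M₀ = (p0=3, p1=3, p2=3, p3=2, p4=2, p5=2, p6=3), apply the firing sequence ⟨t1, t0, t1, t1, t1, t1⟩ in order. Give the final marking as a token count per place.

step 1: fire t1:  (p0=3, p1=3, p2=3, p3=2, p4=2, p5=2, p6=3) → (p0=3, p1=3, p2=4, p3=4, p4=2, p5=2, p6=3)
step 2: fire t0:  (p0=3, p1=3, p2=4, p3=4, p4=2, p5=2, p6=3) → (p0=3, p1=3, p2=7, p3=4, p4=0, p5=2, p6=6)
step 3: fire t1:  (p0=3, p1=3, p2=7, p3=4, p4=0, p5=2, p6=6) → (p0=3, p1=3, p2=8, p3=6, p4=0, p5=2, p6=6)
step 4: fire t1:  (p0=3, p1=3, p2=8, p3=6, p4=0, p5=2, p6=6) → (p0=3, p1=3, p2=9, p3=8, p4=0, p5=2, p6=6)
step 5: fire t1:  (p0=3, p1=3, p2=9, p3=8, p4=0, p5=2, p6=6) → (p0=3, p1=3, p2=10, p3=10, p4=0, p5=2, p6=6)
step 6: fire t1:  (p0=3, p1=3, p2=10, p3=10, p4=0, p5=2, p6=6) → (p0=3, p1=3, p2=11, p3=12, p4=0, p5=2, p6=6)

(p0=3, p1=3, p2=11, p3=12, p4=0, p5=2, p6=6)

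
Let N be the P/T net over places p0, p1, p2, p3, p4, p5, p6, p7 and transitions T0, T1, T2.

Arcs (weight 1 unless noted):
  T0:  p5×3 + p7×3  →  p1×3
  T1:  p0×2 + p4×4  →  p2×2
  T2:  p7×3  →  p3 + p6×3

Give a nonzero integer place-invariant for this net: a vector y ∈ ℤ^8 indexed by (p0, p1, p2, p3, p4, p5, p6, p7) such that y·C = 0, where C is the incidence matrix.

y = (p0:1, p1:0, p2:1, p3:0, p4:0, p5:0, p6:0, p7:0)

Incidence matrix C (rows=places, cols=transitions):
       T0   T1   T2
   p0   0   -2    0
   p1   3    0    0
   p2   0    2    0
   p3   0    0    1
   p4   0   -4    0
   p5  -3    0    0
   p6   0    0    3
   p7  -3    0   -3

Candidate y = [1, 0, 1, 0, 0, 0, 0, 0]; check y·C column-wise:
  col T0: 1·0 + 0·3 + 1·0 + 0·-3 + 0·-3 = 0
  col T1: 1·-2 + 1·2 + 0·-4 = 0
  col T2: 1·0 + 1·0 + 0·1 + 0·3 + 0·-3 = 0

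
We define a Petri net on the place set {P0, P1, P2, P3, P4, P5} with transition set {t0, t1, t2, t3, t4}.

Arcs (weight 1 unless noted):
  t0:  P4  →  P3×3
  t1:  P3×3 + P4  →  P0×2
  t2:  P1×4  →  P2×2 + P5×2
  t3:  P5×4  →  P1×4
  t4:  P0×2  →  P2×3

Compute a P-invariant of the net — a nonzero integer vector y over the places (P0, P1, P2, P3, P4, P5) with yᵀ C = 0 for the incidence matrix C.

Incidence matrix C (rows=places, cols=transitions):
       t0   t1   t2   t3   t4
   P0   0    2    0    0   -2
   P1   0    0   -4    4    0
   P2   0    0    2    0    3
   P3   3   -3    0    0    0
   P4  -1   -1    0    0    0
   P5   0    0    2   -4    0

Candidate y = [3, 2, 2, 1, 3, 2]; check y·C column-wise:
  col t0: 3·0 + 2·0 + 2·0 + 1·3 + 3·-1 + 2·0 = 0
  col t1: 3·2 + 2·0 + 2·0 + 1·-3 + 3·-1 + 2·0 = 0
  col t2: 3·0 + 2·-4 + 2·2 + 1·0 + 3·0 + 2·2 = 0
  col t3: 3·0 + 2·4 + 2·0 + 1·0 + 3·0 + 2·-4 = 0
  col t4: 3·-2 + 2·0 + 2·3 + 1·0 + 3·0 + 2·0 = 0

y = (P0:3, P1:2, P2:2, P3:1, P4:3, P5:2)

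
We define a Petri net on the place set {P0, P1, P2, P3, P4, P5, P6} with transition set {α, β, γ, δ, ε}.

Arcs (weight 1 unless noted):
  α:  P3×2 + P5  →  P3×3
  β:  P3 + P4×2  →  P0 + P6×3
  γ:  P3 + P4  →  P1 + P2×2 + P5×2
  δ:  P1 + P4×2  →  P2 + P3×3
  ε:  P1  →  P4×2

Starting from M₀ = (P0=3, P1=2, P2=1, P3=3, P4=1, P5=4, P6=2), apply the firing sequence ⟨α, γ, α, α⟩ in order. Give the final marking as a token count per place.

step 1: fire α:  (P0=3, P1=2, P2=1, P3=3, P4=1, P5=4, P6=2) → (P0=3, P1=2, P2=1, P3=4, P4=1, P5=3, P6=2)
step 2: fire γ:  (P0=3, P1=2, P2=1, P3=4, P4=1, P5=3, P6=2) → (P0=3, P1=3, P2=3, P3=3, P4=0, P5=5, P6=2)
step 3: fire α:  (P0=3, P1=3, P2=3, P3=3, P4=0, P5=5, P6=2) → (P0=3, P1=3, P2=3, P3=4, P4=0, P5=4, P6=2)
step 4: fire α:  (P0=3, P1=3, P2=3, P3=4, P4=0, P5=4, P6=2) → (P0=3, P1=3, P2=3, P3=5, P4=0, P5=3, P6=2)

(P0=3, P1=3, P2=3, P3=5, P4=0, P5=3, P6=2)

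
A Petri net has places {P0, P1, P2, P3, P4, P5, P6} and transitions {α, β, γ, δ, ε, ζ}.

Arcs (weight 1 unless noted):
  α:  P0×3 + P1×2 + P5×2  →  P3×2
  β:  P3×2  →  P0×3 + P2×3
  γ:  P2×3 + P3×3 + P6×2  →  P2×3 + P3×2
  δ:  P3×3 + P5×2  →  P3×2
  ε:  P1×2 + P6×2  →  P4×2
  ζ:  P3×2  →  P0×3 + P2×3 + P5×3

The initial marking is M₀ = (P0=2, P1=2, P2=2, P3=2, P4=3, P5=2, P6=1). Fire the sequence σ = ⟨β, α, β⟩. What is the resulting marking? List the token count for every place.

(P0=5, P1=0, P2=8, P3=0, P4=3, P5=0, P6=1)

step 1: fire β:  (P0=2, P1=2, P2=2, P3=2, P4=3, P5=2, P6=1) → (P0=5, P1=2, P2=5, P3=0, P4=3, P5=2, P6=1)
step 2: fire α:  (P0=5, P1=2, P2=5, P3=0, P4=3, P5=2, P6=1) → (P0=2, P1=0, P2=5, P3=2, P4=3, P5=0, P6=1)
step 3: fire β:  (P0=2, P1=0, P2=5, P3=2, P4=3, P5=0, P6=1) → (P0=5, P1=0, P2=8, P3=0, P4=3, P5=0, P6=1)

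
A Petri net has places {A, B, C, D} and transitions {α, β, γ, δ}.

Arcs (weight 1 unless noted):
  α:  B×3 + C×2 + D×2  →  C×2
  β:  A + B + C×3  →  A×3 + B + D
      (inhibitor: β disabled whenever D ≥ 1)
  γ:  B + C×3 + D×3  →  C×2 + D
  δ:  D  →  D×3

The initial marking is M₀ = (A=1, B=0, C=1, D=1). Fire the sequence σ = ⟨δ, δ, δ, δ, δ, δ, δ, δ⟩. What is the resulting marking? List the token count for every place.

step 1: fire δ:  (A=1, B=0, C=1, D=1) → (A=1, B=0, C=1, D=3)
step 2: fire δ:  (A=1, B=0, C=1, D=3) → (A=1, B=0, C=1, D=5)
step 3: fire δ:  (A=1, B=0, C=1, D=5) → (A=1, B=0, C=1, D=7)
step 4: fire δ:  (A=1, B=0, C=1, D=7) → (A=1, B=0, C=1, D=9)
step 5: fire δ:  (A=1, B=0, C=1, D=9) → (A=1, B=0, C=1, D=11)
step 6: fire δ:  (A=1, B=0, C=1, D=11) → (A=1, B=0, C=1, D=13)
step 7: fire δ:  (A=1, B=0, C=1, D=13) → (A=1, B=0, C=1, D=15)
step 8: fire δ:  (A=1, B=0, C=1, D=15) → (A=1, B=0, C=1, D=17)

(A=1, B=0, C=1, D=17)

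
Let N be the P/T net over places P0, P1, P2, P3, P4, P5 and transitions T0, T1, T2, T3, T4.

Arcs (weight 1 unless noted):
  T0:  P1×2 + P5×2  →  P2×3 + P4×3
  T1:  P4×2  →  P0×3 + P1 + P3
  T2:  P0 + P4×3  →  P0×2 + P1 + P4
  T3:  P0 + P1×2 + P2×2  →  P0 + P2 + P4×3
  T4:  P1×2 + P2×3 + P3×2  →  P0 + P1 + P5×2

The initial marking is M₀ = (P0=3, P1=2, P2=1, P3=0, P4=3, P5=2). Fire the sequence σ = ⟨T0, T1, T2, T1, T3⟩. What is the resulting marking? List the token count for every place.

step 1: fire T0:  (P0=3, P1=2, P2=1, P3=0, P4=3, P5=2) → (P0=3, P1=0, P2=4, P3=0, P4=6, P5=0)
step 2: fire T1:  (P0=3, P1=0, P2=4, P3=0, P4=6, P5=0) → (P0=6, P1=1, P2=4, P3=1, P4=4, P5=0)
step 3: fire T2:  (P0=6, P1=1, P2=4, P3=1, P4=4, P5=0) → (P0=7, P1=2, P2=4, P3=1, P4=2, P5=0)
step 4: fire T1:  (P0=7, P1=2, P2=4, P3=1, P4=2, P5=0) → (P0=10, P1=3, P2=4, P3=2, P4=0, P5=0)
step 5: fire T3:  (P0=10, P1=3, P2=4, P3=2, P4=0, P5=0) → (P0=10, P1=1, P2=3, P3=2, P4=3, P5=0)

(P0=10, P1=1, P2=3, P3=2, P4=3, P5=0)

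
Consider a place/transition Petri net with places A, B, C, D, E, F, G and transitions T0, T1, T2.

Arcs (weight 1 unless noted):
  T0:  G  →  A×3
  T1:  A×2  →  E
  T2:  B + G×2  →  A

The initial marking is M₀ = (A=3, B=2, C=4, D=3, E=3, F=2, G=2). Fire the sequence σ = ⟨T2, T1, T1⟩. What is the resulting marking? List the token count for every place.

step 1: fire T2:  (A=3, B=2, C=4, D=3, E=3, F=2, G=2) → (A=4, B=1, C=4, D=3, E=3, F=2, G=0)
step 2: fire T1:  (A=4, B=1, C=4, D=3, E=3, F=2, G=0) → (A=2, B=1, C=4, D=3, E=4, F=2, G=0)
step 3: fire T1:  (A=2, B=1, C=4, D=3, E=4, F=2, G=0) → (A=0, B=1, C=4, D=3, E=5, F=2, G=0)

(A=0, B=1, C=4, D=3, E=5, F=2, G=0)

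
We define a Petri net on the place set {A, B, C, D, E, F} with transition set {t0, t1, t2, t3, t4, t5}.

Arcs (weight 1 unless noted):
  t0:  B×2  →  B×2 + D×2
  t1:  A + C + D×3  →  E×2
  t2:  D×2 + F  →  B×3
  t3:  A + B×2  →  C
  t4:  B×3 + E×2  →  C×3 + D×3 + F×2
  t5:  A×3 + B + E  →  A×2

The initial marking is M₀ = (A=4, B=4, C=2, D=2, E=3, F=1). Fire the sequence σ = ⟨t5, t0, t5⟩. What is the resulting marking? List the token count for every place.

step 1: fire t5:  (A=4, B=4, C=2, D=2, E=3, F=1) → (A=3, B=3, C=2, D=2, E=2, F=1)
step 2: fire t0:  (A=3, B=3, C=2, D=2, E=2, F=1) → (A=3, B=3, C=2, D=4, E=2, F=1)
step 3: fire t5:  (A=3, B=3, C=2, D=4, E=2, F=1) → (A=2, B=2, C=2, D=4, E=1, F=1)

(A=2, B=2, C=2, D=4, E=1, F=1)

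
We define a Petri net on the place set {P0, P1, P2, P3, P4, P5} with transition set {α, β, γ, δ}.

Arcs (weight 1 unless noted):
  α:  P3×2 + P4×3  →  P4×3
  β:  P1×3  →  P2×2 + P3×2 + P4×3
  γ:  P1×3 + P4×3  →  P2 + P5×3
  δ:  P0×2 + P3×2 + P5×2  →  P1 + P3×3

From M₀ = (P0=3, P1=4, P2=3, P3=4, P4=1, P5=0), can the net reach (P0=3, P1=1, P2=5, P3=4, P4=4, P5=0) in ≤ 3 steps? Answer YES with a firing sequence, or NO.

YES — reachable via ⟨β, α⟩ (2 firings)

step 1: fire β:  (P0=3, P1=4, P2=3, P3=4, P4=1, P5=0) → (P0=3, P1=1, P2=5, P3=6, P4=4, P5=0)
step 2: fire α:  (P0=3, P1=1, P2=5, P3=6, P4=4, P5=0) → (P0=3, P1=1, P2=5, P3=4, P4=4, P5=0)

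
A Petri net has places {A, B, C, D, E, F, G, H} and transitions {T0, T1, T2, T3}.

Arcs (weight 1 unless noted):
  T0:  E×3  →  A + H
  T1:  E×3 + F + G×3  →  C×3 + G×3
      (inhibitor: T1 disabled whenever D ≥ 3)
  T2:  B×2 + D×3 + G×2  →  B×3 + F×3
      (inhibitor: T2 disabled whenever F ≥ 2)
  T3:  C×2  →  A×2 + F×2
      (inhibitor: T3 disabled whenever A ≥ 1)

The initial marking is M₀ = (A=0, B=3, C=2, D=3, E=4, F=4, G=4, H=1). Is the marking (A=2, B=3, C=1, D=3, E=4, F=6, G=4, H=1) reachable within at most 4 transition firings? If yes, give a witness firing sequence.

NO — not reachable within 4 firings

depth 0: 1 marking
depth 1: 3 markings reached so far
depth 2: 4 markings reached so far
depth 3: 4 markings reached so far
(frontier empty at depth 3; search complete)
target is not among the 4 markings reachable within 4 steps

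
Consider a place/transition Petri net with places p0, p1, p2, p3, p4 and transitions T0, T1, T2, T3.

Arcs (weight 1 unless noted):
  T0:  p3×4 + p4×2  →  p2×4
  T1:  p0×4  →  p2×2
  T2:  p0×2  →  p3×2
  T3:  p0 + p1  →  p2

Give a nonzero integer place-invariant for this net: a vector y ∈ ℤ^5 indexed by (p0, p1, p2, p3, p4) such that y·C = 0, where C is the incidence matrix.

y = (p0:1, p1:1, p2:2, p3:1, p4:2)

Incidence matrix C (rows=places, cols=transitions):
       T0   T1   T2   T3
   p0   0   -4   -2   -1
   p1   0    0    0   -1
   p2   4    2    0    1
   p3  -4    0    2    0
   p4  -2    0    0    0

Candidate y = [1, 1, 2, 1, 2]; check y·C column-wise:
  col T0: 1·0 + 1·0 + 2·4 + 1·-4 + 2·-2 = 0
  col T1: 1·-4 + 1·0 + 2·2 + 1·0 + 2·0 = 0
  col T2: 1·-2 + 1·0 + 2·0 + 1·2 + 2·0 = 0
  col T3: 1·-1 + 1·-1 + 2·1 + 1·0 + 2·0 = 0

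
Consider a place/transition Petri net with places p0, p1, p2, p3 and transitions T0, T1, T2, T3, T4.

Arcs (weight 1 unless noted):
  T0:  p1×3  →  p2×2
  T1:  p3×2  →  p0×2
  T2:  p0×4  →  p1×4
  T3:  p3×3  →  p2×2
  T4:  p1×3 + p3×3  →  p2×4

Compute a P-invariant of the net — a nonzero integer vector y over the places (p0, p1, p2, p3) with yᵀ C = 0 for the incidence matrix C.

Incidence matrix C (rows=places, cols=transitions):
       T0   T1   T2   T3   T4
   p0   0    2   -4    0    0
   p1  -3    0    4    0   -3
   p2   2    0    0    2    4
   p3   0   -2    0   -3   -3

Candidate y = [2, 2, 3, 2]; check y·C column-wise:
  col T0: 2·0 + 2·-3 + 3·2 + 2·0 = 0
  col T1: 2·2 + 2·0 + 3·0 + 2·-2 = 0
  col T2: 2·-4 + 2·4 + 3·0 + 2·0 = 0
  col T3: 2·0 + 2·0 + 3·2 + 2·-3 = 0
  col T4: 2·0 + 2·-3 + 3·4 + 2·-3 = 0

y = (p0:2, p1:2, p2:3, p3:2)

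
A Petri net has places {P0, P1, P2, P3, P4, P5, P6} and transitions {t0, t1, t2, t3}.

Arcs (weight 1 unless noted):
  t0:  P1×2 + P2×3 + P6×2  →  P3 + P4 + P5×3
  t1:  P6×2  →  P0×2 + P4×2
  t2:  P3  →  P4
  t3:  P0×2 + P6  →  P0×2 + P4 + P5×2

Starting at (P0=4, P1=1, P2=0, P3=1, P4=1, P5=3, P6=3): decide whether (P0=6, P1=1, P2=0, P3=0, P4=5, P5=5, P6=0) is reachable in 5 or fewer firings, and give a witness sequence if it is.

step 1: fire t1:  (P0=4, P1=1, P2=0, P3=1, P4=1, P5=3, P6=3) → (P0=6, P1=1, P2=0, P3=1, P4=3, P5=3, P6=1)
step 2: fire t2:  (P0=6, P1=1, P2=0, P3=1, P4=3, P5=3, P6=1) → (P0=6, P1=1, P2=0, P3=0, P4=4, P5=3, P6=1)
step 3: fire t3:  (P0=6, P1=1, P2=0, P3=0, P4=4, P5=3, P6=1) → (P0=6, P1=1, P2=0, P3=0, P4=5, P5=5, P6=0)

YES — reachable via ⟨t1, t2, t3⟩ (3 firings)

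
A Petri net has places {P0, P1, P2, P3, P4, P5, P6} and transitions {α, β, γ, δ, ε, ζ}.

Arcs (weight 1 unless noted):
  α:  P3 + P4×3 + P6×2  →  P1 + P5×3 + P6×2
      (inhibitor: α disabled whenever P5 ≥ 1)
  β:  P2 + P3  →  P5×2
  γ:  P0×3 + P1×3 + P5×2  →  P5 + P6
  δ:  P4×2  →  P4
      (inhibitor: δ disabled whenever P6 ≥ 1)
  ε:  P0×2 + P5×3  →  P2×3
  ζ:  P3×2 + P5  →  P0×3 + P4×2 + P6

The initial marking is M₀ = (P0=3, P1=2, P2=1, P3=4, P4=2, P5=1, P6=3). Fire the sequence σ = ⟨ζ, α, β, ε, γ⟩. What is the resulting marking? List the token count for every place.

step 1: fire ζ:  (P0=3, P1=2, P2=1, P3=4, P4=2, P5=1, P6=3) → (P0=6, P1=2, P2=1, P3=2, P4=4, P5=0, P6=4)
step 2: fire α:  (P0=6, P1=2, P2=1, P3=2, P4=4, P5=0, P6=4) → (P0=6, P1=3, P2=1, P3=1, P4=1, P5=3, P6=4)
step 3: fire β:  (P0=6, P1=3, P2=1, P3=1, P4=1, P5=3, P6=4) → (P0=6, P1=3, P2=0, P3=0, P4=1, P5=5, P6=4)
step 4: fire ε:  (P0=6, P1=3, P2=0, P3=0, P4=1, P5=5, P6=4) → (P0=4, P1=3, P2=3, P3=0, P4=1, P5=2, P6=4)
step 5: fire γ:  (P0=4, P1=3, P2=3, P3=0, P4=1, P5=2, P6=4) → (P0=1, P1=0, P2=3, P3=0, P4=1, P5=1, P6=5)

(P0=1, P1=0, P2=3, P3=0, P4=1, P5=1, P6=5)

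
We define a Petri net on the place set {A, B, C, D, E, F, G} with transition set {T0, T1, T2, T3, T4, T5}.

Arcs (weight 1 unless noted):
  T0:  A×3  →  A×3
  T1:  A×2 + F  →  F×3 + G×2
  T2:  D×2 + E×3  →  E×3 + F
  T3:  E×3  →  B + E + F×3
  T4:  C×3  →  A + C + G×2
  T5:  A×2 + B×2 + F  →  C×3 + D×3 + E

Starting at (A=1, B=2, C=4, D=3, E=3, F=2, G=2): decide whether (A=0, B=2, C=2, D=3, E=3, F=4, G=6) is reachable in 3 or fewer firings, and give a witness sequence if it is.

step 1: fire T4:  (A=1, B=2, C=4, D=3, E=3, F=2, G=2) → (A=2, B=2, C=2, D=3, E=3, F=2, G=4)
step 2: fire T1:  (A=2, B=2, C=2, D=3, E=3, F=2, G=4) → (A=0, B=2, C=2, D=3, E=3, F=4, G=6)

YES — reachable via ⟨T4, T1⟩ (2 firings)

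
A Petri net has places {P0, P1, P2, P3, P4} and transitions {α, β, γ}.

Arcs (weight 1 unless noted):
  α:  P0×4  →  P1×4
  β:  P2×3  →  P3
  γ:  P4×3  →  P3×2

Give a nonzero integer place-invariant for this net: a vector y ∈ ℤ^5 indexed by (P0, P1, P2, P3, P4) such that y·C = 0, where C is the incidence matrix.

y = (P0:1, P1:1, P2:0, P3:0, P4:0)

Incidence matrix C (rows=places, cols=transitions):
        α    β    γ
   P0  -4    0    0
   P1   4    0    0
   P2   0   -3    0
   P3   0    1    2
   P4   0    0   -3

Candidate y = [1, 1, 0, 0, 0]; check y·C column-wise:
  col α: 1·-4 + 1·4 = 0
  col β: 1·0 + 1·0 + 0·-3 + 0·1 = 0
  col γ: 1·0 + 1·0 + 0·2 + 0·-3 = 0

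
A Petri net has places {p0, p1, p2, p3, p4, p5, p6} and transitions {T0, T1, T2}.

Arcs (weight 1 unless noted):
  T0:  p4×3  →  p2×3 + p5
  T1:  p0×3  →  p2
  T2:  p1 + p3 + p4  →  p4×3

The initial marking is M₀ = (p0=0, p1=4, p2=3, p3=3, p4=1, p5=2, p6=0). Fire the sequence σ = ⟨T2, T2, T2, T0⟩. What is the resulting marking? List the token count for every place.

step 1: fire T2:  (p0=0, p1=4, p2=3, p3=3, p4=1, p5=2, p6=0) → (p0=0, p1=3, p2=3, p3=2, p4=3, p5=2, p6=0)
step 2: fire T2:  (p0=0, p1=3, p2=3, p3=2, p4=3, p5=2, p6=0) → (p0=0, p1=2, p2=3, p3=1, p4=5, p5=2, p6=0)
step 3: fire T2:  (p0=0, p1=2, p2=3, p3=1, p4=5, p5=2, p6=0) → (p0=0, p1=1, p2=3, p3=0, p4=7, p5=2, p6=0)
step 4: fire T0:  (p0=0, p1=1, p2=3, p3=0, p4=7, p5=2, p6=0) → (p0=0, p1=1, p2=6, p3=0, p4=4, p5=3, p6=0)

(p0=0, p1=1, p2=6, p3=0, p4=4, p5=3, p6=0)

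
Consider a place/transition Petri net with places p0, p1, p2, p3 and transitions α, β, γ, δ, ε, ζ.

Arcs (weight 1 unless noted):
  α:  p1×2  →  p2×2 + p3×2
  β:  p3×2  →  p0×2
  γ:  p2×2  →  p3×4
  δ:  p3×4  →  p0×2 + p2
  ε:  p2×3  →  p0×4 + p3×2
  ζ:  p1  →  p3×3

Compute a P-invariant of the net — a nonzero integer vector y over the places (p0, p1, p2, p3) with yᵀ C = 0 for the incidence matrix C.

y = (p0:1, p1:3, p2:2, p3:1)

Incidence matrix C (rows=places, cols=transitions):
        α    β    γ    δ    ε    ζ
   p0   0    2    0    2    4    0
   p1  -2    0    0    0    0   -1
   p2   2    0   -2    1   -3    0
   p3   2   -2    4   -4    2    3

Candidate y = [1, 3, 2, 1]; check y·C column-wise:
  col α: 1·0 + 3·-2 + 2·2 + 1·2 = 0
  col β: 1·2 + 3·0 + 2·0 + 1·-2 = 0
  col γ: 1·0 + 3·0 + 2·-2 + 1·4 = 0
  col δ: 1·2 + 3·0 + 2·1 + 1·-4 = 0
  col ε: 1·4 + 3·0 + 2·-3 + 1·2 = 0
  col ζ: 1·0 + 3·-1 + 2·0 + 1·3 = 0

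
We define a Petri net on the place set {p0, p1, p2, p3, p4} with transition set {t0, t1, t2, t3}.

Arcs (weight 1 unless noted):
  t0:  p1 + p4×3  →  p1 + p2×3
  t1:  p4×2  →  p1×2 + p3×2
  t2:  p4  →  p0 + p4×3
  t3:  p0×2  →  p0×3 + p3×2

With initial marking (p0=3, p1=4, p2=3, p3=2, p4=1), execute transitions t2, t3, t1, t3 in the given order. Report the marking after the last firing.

step 1: fire t2:  (p0=3, p1=4, p2=3, p3=2, p4=1) → (p0=4, p1=4, p2=3, p3=2, p4=3)
step 2: fire t3:  (p0=4, p1=4, p2=3, p3=2, p4=3) → (p0=5, p1=4, p2=3, p3=4, p4=3)
step 3: fire t1:  (p0=5, p1=4, p2=3, p3=4, p4=3) → (p0=5, p1=6, p2=3, p3=6, p4=1)
step 4: fire t3:  (p0=5, p1=6, p2=3, p3=6, p4=1) → (p0=6, p1=6, p2=3, p3=8, p4=1)

(p0=6, p1=6, p2=3, p3=8, p4=1)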